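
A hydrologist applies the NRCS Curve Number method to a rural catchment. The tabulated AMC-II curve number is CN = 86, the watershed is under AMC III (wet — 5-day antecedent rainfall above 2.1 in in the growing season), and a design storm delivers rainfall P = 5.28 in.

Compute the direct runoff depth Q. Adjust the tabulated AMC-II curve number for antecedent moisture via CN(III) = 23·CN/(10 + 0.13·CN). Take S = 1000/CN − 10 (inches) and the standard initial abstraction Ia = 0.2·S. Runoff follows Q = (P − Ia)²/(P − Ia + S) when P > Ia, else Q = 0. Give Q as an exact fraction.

Q = 4035298576/893487325 in ≈ 4.516 in

Adjust CN=86 to AMC III: 23·86/(10 + 0.13·86) → 1978 ÷ (1059/50) = 98900/1059 ≈ 93.390
Max retention: S = 1000/(98900/1059) − 10 = 700/989 in (≈ 0.708 in)
Initial abstraction Ia = S/5 = (700/989)/5 = 140/989 ≈ 0.142 in
Excess rainfall: 5.280 − 0.142 = 5.138 in; P > Ia so Q > 0
Runoff Q = (P−Ia)²/(P−Ia+S) = (5.138)²/(5.138+0.708) = 4035298576/893487325 ≈ 4.516 in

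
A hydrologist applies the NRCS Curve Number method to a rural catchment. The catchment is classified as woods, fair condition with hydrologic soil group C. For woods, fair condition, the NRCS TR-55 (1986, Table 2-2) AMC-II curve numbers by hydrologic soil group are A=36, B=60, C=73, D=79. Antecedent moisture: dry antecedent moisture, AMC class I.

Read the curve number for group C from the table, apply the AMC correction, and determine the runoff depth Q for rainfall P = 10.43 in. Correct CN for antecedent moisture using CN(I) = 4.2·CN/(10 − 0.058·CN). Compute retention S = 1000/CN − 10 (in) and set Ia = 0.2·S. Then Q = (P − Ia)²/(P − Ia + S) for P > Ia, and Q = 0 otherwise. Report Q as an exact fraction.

NRCS table: woods, fair condition, soil group C → CN(II) = 73
Adjust CN=73 to AMC I: 4.2·73/(10 − 0.058·73) → (1533/5) ÷ (2883/500) = 51100/961 ≈ 53.174
Retention S: 1000/CN − 10 with CN=53.174 → S = 4500/511 ≈ 8.806 in
Ia = 0.2S: 0.2·8.806 = 1.761 in (exactly 900/511)
Since P=10.430 > Ia=1.761: effective rainfall P−Ia = 442973/51100 in
Q: (442973/51100)² ÷ (892973/51100) = 196225078729/45630920300 in (≈ 4.300 in)

Q = 196225078729/45630920300 in ≈ 4.300 in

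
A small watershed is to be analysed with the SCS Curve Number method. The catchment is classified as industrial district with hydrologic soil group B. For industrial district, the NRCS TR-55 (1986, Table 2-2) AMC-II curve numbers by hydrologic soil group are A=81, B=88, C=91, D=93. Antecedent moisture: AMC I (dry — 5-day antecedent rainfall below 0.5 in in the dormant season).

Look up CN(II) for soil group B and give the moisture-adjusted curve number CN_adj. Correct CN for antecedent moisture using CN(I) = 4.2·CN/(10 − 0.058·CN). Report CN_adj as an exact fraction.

CN_adj = 3850/51 ≈ 75.490

NRCS table: industrial district, soil group B → CN(II) = 88
Adjust CN=88 to AMC I: 4.2·88/(10 − 0.058·88) → (1848/5) ÷ (612/125) = 3850/51 ≈ 75.490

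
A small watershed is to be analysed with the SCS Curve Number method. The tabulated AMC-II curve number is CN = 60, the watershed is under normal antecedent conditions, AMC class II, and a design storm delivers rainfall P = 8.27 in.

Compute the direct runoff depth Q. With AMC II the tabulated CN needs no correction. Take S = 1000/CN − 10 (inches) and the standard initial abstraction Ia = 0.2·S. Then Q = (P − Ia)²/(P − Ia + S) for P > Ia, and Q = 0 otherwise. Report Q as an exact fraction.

Average conditions: CN = 60 (no AMC adjustment).
S = 1000/60 − 10 = 20/3 in ≈ 6.667 in
Ia = 0.2S: 0.2·6.667 = 1.333 in (exactly 4/3)
P − Ia = 8.270 − 1.333 = 2081/300 ≈ 6.937 in (> 0, runoff occurs)
Q: (2081/300)² ÷ (4081/300) = 4330561/1224300 in (≈ 3.537 in)

Q = 4330561/1224300 in ≈ 3.537 in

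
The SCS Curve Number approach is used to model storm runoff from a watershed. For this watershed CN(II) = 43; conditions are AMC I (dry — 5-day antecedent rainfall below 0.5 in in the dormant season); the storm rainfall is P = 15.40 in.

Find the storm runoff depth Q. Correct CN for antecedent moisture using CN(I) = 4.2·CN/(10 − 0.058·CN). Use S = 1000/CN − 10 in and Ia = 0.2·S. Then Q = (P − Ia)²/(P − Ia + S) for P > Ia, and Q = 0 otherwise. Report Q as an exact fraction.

Q = 187060329/92071385 in ≈ 2.032 in

CN(I) from CN(II)=43: (4.2·43)/(10 − 0.058·43) = 30100/1251 ≈ 24.061
Retention S: 1000/CN − 10 with CN=24.061 → S = 9500/301 ≈ 31.561 in
Initial abstraction Ia = S/5 = (9500/301)/5 = 1900/301 ≈ 6.312 in
P − Ia = 15.400 − 6.312 = 13677/1505 ≈ 9.088 in (> 0, runoff occurs)
Q: (13677/1505)² ÷ (61177/1505) = 187060329/92071385 in (≈ 2.032 in)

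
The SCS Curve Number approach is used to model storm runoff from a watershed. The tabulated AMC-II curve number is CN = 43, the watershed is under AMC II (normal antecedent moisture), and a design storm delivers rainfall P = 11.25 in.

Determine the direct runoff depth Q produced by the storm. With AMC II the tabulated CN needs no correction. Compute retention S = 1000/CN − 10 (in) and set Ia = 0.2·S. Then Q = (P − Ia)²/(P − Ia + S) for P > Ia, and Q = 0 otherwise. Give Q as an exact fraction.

AMC II — tabulated CN = 43 applies directly.
S = 1000/43 − 10 = 570/43 in ≈ 13.256 in
Initial abstraction Ia = S/5 = (570/43)/5 = 114/43 ≈ 2.651 in
Excess rainfall: 11.250 − 2.651 = 8.599 in; P > Ia so Q > 0
Q: (1479/172)² ÷ (3759/172) = 729147/215516 in (≈ 3.383 in)

Q = 729147/215516 in ≈ 3.383 in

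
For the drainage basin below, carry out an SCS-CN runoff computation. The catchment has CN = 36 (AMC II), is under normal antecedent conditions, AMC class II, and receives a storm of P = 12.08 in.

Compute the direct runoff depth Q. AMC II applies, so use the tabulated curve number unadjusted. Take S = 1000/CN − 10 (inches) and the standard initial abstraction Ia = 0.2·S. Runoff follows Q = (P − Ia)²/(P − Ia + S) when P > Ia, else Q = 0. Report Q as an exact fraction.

Q = 1839362/665775 in ≈ 2.763 in

AMC II — tabulated CN = 36 applies directly.
S = 1000/36 − 10 = 160/9 in ≈ 17.778 in
Initial abstraction Ia = S/5 = (160/9)/5 = 32/9 ≈ 3.556 in
P − Ia = 12.080 − 3.556 = 1918/225 ≈ 8.524 in (> 0, runoff occurs)
Q: (1918/225)² ÷ (5918/225) = 1839362/665775 in (≈ 2.763 in)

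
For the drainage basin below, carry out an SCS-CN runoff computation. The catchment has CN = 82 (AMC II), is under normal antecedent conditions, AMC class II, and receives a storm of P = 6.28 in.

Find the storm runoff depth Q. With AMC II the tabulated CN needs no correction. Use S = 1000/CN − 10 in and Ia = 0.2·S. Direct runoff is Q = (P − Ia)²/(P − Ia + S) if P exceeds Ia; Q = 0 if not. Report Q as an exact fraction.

CN(II) = 82; AMC II needs no correction.
Max retention: S = 1000/82 − 10 = 90/41 in (≈ 2.195 in)
Ia = 0.2S: 0.2·2.195 = 0.439 in (exactly 18/41)
Excess rainfall: 6.280 − 0.439 = 5.841 in; P > Ia so Q > 0
Runoff Q = (P−Ia)²/(P−Ia+S) = (5.841)²/(5.841+2.195) = 35844169/8442925 ≈ 4.245 in

Q = 35844169/8442925 in ≈ 4.245 in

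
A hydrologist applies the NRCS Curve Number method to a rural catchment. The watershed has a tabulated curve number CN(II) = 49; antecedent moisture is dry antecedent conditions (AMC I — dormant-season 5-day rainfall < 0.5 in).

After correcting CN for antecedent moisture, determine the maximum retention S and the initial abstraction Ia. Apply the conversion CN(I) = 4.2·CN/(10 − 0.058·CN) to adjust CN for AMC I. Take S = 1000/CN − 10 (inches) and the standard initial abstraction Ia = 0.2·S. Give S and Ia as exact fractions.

Dry (AMC I): CN(I) = 4.2·49/(10 − 0.058·49) = (1029/5)/(3579/500) = 34300/1193 ≈ 28.751
Retention S: 1000/CN − 10 with CN=28.751 → S = 8500/343 ≈ 24.781 in
Ia = 0.2·(8500/343) = 1700/343 in ≈ 4.956 in

S = 8500/343 in ≈ 24.781 in; Ia = 1700/343 in ≈ 4.956 in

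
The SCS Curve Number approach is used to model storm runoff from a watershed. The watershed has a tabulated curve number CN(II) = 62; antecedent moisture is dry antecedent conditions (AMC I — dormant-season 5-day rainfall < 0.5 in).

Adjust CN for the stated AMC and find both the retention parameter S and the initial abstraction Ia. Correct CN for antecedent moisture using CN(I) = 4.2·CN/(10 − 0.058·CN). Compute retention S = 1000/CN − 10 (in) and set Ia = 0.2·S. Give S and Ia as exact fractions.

Dry (AMC I): CN(I) = 4.2·62/(10 − 0.058·62) = (1302/5)/(1601/250) = 65100/1601 ≈ 40.662
Max retention: S = 1000/(65100/1601) − 10 = 9500/651 in (≈ 14.593 in)
Initial abstraction Ia = S/5 = (9500/651)/5 = 1900/651 ≈ 2.919 in

S = 9500/651 in ≈ 14.593 in; Ia = 1900/651 in ≈ 2.919 in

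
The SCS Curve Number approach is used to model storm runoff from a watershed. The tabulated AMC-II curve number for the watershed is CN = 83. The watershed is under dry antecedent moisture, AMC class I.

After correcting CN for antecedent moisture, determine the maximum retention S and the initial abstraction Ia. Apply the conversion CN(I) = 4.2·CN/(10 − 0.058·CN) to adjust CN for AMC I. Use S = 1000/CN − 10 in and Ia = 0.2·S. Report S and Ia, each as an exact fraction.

Dry (AMC I): CN(I) = 4.2·83/(10 − 0.058·83) = (1743/5)/(2593/500) = 174300/2593 ≈ 67.219
Retention S: 1000/CN − 10 with CN=67.219 → S = 8500/1743 ≈ 4.877 in
Initial abstraction Ia = S/5 = (8500/1743)/5 = 1700/1743 ≈ 0.975 in

S = 8500/1743 in ≈ 4.877 in; Ia = 1700/1743 in ≈ 0.975 in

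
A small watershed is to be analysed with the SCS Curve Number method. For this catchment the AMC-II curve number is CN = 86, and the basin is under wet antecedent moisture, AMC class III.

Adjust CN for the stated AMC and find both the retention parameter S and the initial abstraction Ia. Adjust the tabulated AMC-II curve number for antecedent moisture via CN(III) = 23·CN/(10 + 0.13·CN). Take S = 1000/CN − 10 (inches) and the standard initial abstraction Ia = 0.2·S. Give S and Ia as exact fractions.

Adjust CN=86 to AMC III: 23·86/(10 + 0.13·86) → 1978 ÷ (1059/50) = 98900/1059 ≈ 93.390
S = 1000/(98900/1059) − 10 = 700/989 in ≈ 0.708 in
Initial abstraction Ia = S/5 = (700/989)/5 = 140/989 ≈ 0.142 in

S = 700/989 in ≈ 0.708 in; Ia = 140/989 in ≈ 0.142 in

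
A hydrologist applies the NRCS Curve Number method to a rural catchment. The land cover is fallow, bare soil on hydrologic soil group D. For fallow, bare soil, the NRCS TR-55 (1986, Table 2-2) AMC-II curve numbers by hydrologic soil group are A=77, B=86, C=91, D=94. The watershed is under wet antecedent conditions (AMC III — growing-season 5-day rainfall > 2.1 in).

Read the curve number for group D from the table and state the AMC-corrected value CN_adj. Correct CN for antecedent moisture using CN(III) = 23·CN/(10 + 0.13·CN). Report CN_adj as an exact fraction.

NRCS table: fallow, bare soil, soil group D → CN(II) = 94
Wet (AMC III): CN(III) = 23·94/(10 + 0.13·94) = 2162/(1111/50) = 108100/1111 ≈ 97.300

CN_adj = 108100/1111 ≈ 97.300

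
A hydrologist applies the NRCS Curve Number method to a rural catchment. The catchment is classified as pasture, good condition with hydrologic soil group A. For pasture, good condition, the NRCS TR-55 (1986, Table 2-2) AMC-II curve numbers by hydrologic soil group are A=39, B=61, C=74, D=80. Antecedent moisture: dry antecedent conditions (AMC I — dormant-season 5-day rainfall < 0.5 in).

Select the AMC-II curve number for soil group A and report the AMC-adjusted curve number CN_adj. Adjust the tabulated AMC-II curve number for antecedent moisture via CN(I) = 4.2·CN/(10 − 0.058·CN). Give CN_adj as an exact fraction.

NRCS table: pasture, good condition, soil group A → CN(II) = 39
Adjust CN=39 to AMC I: 4.2·39/(10 − 0.058·39) → (819/5) ÷ (3869/500) = 81900/3869 ≈ 21.168

CN_adj = 81900/3869 ≈ 21.168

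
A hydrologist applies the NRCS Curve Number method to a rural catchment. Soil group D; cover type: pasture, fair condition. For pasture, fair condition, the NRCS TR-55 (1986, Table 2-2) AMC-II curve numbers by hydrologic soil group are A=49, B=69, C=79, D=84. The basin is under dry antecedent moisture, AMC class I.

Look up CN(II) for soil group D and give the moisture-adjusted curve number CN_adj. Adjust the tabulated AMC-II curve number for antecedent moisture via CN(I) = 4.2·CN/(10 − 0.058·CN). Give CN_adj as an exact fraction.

CN_adj = 44100/641 ≈ 68.799

NRCS table: pasture, fair condition, soil group D → CN(II) = 84
CN(I) from CN(II)=84: (4.2·84)/(10 − 0.058·84) = 44100/641 ≈ 68.799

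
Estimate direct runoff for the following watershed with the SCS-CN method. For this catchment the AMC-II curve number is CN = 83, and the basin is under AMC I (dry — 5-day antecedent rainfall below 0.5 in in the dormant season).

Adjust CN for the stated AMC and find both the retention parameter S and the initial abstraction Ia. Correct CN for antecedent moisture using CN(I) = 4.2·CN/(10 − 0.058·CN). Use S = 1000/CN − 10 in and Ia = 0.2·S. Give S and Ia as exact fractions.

Adjust CN=83 to AMC I: 4.2·83/(10 − 0.058·83) → (1743/5) ÷ (2593/500) = 174300/2593 ≈ 67.219
Retention S: 1000/CN − 10 with CN=67.219 → S = 8500/1743 ≈ 4.877 in
Ia = 0.2S: 0.2·4.877 = 0.975 in (exactly 1700/1743)

S = 8500/1743 in ≈ 4.877 in; Ia = 1700/1743 in ≈ 0.975 in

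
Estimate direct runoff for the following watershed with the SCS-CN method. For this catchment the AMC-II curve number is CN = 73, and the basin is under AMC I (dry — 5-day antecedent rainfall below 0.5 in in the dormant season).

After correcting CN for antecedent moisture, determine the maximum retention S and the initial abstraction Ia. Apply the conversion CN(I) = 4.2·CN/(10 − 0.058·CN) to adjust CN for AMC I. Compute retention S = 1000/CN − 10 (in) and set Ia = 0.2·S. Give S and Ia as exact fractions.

S = 4500/511 in ≈ 8.806 in; Ia = 900/511 in ≈ 1.761 in

Adjust CN=73 to AMC I: 4.2·73/(10 − 0.058·73) → (1533/5) ÷ (2883/500) = 51100/961 ≈ 53.174
S = 1000/(51100/961) − 10 = 4500/511 in ≈ 8.806 in
Ia = 0.2S: 0.2·8.806 = 1.761 in (exactly 900/511)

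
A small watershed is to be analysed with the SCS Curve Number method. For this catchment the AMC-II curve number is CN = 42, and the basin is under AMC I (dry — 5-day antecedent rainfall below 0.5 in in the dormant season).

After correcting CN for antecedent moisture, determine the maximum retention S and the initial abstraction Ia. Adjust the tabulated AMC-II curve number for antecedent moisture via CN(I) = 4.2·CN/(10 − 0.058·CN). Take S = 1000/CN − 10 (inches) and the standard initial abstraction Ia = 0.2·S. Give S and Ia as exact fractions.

Dry (AMC I): CN(I) = 4.2·42/(10 − 0.058·42) = (882/5)/(1891/250) = 44100/1891 ≈ 23.321
S = 1000/(44100/1891) − 10 = 14500/441 in ≈ 32.880 in
Ia = 0.2·(14500/441) = 2900/441 in ≈ 6.576 in

S = 14500/441 in ≈ 32.880 in; Ia = 2900/441 in ≈ 6.576 in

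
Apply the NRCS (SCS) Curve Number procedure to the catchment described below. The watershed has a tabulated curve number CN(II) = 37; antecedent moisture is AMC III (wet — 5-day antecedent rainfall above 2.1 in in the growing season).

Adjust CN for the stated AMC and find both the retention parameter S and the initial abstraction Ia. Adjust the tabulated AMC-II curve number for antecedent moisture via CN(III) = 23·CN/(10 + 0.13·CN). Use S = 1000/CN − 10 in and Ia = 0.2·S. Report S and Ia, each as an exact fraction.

Adjust CN=37 to AMC III: 23·37/(10 + 0.13·37) → 851 ÷ (1481/100) = 85100/1481 ≈ 57.461
Max retention: S = 1000/(85100/1481) − 10 = 6300/851 in (≈ 7.403 in)
Ia = 0.2S: 0.2·7.403 = 1.481 in (exactly 1260/851)

S = 6300/851 in ≈ 7.403 in; Ia = 1260/851 in ≈ 1.481 in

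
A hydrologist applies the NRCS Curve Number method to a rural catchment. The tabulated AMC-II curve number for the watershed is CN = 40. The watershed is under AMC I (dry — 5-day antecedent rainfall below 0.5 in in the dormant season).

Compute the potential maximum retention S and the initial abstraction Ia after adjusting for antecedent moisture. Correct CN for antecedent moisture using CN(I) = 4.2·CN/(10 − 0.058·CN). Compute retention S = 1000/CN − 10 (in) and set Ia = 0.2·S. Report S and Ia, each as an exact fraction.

S = 250/7 in ≈ 35.714 in; Ia = 50/7 in ≈ 7.143 in

CN(I) from CN(II)=40: (4.2·40)/(10 − 0.058·40) = 175/8 ≈ 21.875
S = 1000/(175/8) − 10 = 250/7 in ≈ 35.714 in
Ia = 0.2·(250/7) = 50/7 in ≈ 7.143 in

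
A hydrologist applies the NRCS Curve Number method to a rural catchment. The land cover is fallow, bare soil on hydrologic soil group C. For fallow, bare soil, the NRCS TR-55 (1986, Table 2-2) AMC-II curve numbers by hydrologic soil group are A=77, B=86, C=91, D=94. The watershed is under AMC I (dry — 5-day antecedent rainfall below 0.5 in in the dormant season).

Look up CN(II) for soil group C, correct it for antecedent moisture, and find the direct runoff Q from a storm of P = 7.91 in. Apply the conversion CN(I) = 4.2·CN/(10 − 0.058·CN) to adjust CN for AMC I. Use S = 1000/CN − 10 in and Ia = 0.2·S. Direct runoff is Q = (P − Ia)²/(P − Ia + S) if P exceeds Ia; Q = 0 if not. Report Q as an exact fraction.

NRCS table: fallow, bare soil, soil group C → CN(II) = 91
Dry (AMC I): CN(I) = 4.2·91/(10 − 0.058·91) = (1911/5)/(2361/500) = 63700/787 ≈ 80.940
Max retention: S = 1000/(63700/787) − 10 = 1500/637 in (≈ 2.355 in)
Initial abstraction Ia = S/5 = (1500/637)/5 = 300/637 ≈ 0.471 in
P − Ia = 7.910 − 0.471 = 473867/63700 ≈ 7.439 in (> 0, runoff occurs)
Q: (473867/63700)² ÷ (623867/63700) = 224549933689/39740327900 in (≈ 5.650 in)

Q = 224549933689/39740327900 in ≈ 5.650 in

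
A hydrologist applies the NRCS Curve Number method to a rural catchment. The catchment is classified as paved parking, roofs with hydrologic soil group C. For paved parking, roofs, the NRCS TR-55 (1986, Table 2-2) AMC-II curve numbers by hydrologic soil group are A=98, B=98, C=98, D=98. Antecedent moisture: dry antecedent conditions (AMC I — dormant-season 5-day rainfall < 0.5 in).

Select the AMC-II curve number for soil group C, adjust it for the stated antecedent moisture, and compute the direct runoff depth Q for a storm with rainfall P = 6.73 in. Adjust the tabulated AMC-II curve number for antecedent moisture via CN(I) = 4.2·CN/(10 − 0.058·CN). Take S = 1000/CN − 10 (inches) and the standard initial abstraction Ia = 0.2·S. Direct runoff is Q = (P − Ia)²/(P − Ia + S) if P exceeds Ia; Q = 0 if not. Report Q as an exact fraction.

NRCS table: paved parking, roofs, soil group C → CN(II) = 98
CN(I) from CN(II)=98: (4.2·98)/(10 − 0.058·98) = 102900/1079 ≈ 95.366
Retention S: 1000/CN − 10 with CN=95.366 → S = 500/1029 ≈ 0.486 in
Ia = 0.2·(500/1029) = 100/1029 in ≈ 0.097 in
Since P=6.730 > Ia=0.097: effective rainfall P−Ia = 682517/102900 in
Q: (682517/102900)² ÷ (732517/102900) = 465829455289/75375999300 in (≈ 6.180 in)

Q = 465829455289/75375999300 in ≈ 6.180 in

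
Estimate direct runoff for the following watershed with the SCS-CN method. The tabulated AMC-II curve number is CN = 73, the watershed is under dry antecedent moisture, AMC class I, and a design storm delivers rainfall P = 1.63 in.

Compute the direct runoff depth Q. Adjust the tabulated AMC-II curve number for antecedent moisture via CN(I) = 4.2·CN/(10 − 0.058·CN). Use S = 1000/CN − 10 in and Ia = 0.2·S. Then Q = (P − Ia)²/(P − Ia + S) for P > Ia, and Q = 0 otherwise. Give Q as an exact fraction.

Q = 0 in ≈ 0.000 in

Adjust CN=73 to AMC I: 4.2·73/(10 − 0.058·73) → (1533/5) ÷ (2883/500) = 51100/961 ≈ 53.174
Max retention: S = 1000/(51100/961) − 10 = 4500/511 in (≈ 8.806 in)
Ia = 0.2·(4500/511) = 900/511 in ≈ 1.761 in
P = 1.630 ≤ Ia = 1.761 in: entire storm abstracted, Q = 0.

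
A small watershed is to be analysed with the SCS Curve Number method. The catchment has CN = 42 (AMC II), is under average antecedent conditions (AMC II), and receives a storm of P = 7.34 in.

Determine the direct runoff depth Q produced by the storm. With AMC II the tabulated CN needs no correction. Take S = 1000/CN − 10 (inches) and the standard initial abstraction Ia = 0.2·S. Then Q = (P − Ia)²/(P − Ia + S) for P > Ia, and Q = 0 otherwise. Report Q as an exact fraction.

CN(II) = 42; AMC II needs no correction.
S = 1000/42 − 10 = 290/21 in ≈ 13.810 in
Ia = 0.2·(290/21) = 58/21 in ≈ 2.762 in
Since P=7.340 > Ia=2.762: effective rainfall P−Ia = 4807/1050 in
Runoff Q = (P−Ia)²/(P−Ia+S) = (4.578)²/(4.578+13.810) = 23107249/20272350 ≈ 1.140 in

Q = 23107249/20272350 in ≈ 1.140 in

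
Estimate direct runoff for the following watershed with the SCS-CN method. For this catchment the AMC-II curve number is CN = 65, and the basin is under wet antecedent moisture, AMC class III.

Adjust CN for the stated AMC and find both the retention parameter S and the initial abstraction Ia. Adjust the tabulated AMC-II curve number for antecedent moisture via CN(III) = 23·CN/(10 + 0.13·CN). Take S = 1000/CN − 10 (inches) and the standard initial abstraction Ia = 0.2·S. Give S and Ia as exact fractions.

CN(III) from CN(II)=65: (23·65)/(10 + 0.13·65) = 29900/369 ≈ 81.030
Retention S: 1000/CN − 10 with CN=81.030 → S = 700/299 ≈ 2.341 in
Initial abstraction Ia = S/5 = (700/299)/5 = 140/299 ≈ 0.468 in

S = 700/299 in ≈ 2.341 in; Ia = 140/299 in ≈ 0.468 in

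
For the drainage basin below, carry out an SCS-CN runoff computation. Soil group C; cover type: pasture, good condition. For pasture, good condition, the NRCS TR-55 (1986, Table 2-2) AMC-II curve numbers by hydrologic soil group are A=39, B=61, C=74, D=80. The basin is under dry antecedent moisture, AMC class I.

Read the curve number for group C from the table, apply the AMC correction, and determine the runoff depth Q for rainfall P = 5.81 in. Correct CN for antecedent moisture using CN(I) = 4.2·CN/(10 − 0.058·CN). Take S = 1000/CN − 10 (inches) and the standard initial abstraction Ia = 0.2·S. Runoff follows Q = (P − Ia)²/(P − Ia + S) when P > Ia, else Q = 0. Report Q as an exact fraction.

NRCS table: pasture, good condition, soil group C → CN(II) = 74
CN(I) from CN(II)=74: (4.2·74)/(10 − 0.058·74) = 77700/1427 ≈ 54.450
Retention S: 1000/CN − 10 with CN=54.450 → S = 6500/777 ≈ 8.366 in
Initial abstraction Ia = S/5 = (6500/777)/5 = 1300/777 ≈ 1.673 in
P − Ia = 5.810 − 1.673 = 321437/77700 ≈ 4.137 in (> 0, runoff occurs)
Runoff Q = (P−Ia)²/(P−Ia+S) = (4.137)²/(4.137+8.366) = 103321744969/75480654900 ≈ 1.369 in

Q = 103321744969/75480654900 in ≈ 1.369 in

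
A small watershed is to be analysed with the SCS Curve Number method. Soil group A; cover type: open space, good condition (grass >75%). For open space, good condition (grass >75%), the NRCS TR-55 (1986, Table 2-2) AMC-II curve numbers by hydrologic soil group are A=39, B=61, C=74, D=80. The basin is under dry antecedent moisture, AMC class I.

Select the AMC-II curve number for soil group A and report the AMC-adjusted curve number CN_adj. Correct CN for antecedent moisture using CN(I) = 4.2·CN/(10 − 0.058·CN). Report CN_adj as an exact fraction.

NRCS table: open space, good condition (grass >75%), soil group A → CN(II) = 39
CN(I) from CN(II)=39: (4.2·39)/(10 − 0.058·39) = 81900/3869 ≈ 21.168

CN_adj = 81900/3869 ≈ 21.168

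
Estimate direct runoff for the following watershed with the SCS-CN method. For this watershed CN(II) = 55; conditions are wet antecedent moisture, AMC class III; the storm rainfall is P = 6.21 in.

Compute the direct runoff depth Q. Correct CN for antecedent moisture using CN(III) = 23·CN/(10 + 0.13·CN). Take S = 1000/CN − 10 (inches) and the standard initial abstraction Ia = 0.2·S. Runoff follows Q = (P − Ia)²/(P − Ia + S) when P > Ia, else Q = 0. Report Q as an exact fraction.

Wet (AMC III): CN(III) = 23·55/(10 + 0.13·55) = 1265/(343/20) = 25300/343 ≈ 73.761
S = 1000/(25300/343) − 10 = 900/253 in ≈ 3.557 in
Initial abstraction Ia = S/5 = (900/253)/5 = 180/253 ≈ 0.711 in
P − Ia = 6.210 − 0.711 = 139113/25300 ≈ 5.499 in (> 0, runoff occurs)
Runoff Q = (P−Ia)²/(P−Ia+S) = (5.499)²/(5.499+3.557) = 2150269641/644062100 ≈ 3.339 in

Q = 2150269641/644062100 in ≈ 3.339 in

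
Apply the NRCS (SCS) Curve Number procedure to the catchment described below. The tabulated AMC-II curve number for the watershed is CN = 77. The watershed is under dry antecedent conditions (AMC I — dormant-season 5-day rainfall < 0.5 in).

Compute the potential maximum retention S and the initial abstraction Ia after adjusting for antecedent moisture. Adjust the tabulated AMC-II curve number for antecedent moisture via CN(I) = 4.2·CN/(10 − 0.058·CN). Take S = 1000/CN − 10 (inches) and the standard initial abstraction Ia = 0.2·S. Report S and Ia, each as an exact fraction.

S = 11500/1617 in ≈ 7.112 in; Ia = 2300/1617 in ≈ 1.422 in

Dry (AMC I): CN(I) = 4.2·77/(10 − 0.058·77) = (1617/5)/(2767/500) = 161700/2767 ≈ 58.439
S = 1000/(161700/2767) − 10 = 11500/1617 in ≈ 7.112 in
Ia = 0.2S: 0.2·7.112 = 1.422 in (exactly 2300/1617)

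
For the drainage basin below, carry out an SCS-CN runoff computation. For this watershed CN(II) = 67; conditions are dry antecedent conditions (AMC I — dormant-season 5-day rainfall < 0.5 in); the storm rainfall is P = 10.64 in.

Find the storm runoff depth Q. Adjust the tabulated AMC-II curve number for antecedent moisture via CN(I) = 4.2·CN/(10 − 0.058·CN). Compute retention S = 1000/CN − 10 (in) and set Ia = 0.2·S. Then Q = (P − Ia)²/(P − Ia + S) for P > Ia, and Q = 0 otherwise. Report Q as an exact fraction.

CN(I) from CN(II)=67: (4.2·67)/(10 − 0.058·67) = 46900/1019 ≈ 46.026
Retention S: 1000/CN − 10 with CN=46.026 → S = 5500/469 ≈ 11.727 in
Ia = 0.2S: 0.2·11.727 = 2.345 in (exactly 1100/469)
Since P=10.640 > Ia=2.345: effective rainfall P−Ia = 97254/11725 in
Runoff Q = (P−Ia)²/(P−Ia+S) = (8.295)²/(8.295+11.727) = 4729170258/1376245325 ≈ 3.436 in

Q = 4729170258/1376245325 in ≈ 3.436 in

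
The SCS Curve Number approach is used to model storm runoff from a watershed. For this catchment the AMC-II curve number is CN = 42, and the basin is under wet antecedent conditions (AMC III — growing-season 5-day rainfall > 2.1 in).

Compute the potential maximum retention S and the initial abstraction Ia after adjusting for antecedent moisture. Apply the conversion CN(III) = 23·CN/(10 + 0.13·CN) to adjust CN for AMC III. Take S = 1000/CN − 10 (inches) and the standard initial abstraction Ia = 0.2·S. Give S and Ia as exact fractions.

CN(III) from CN(II)=42: (23·42)/(10 + 0.13·42) = 48300/773 ≈ 62.484
S = 1000/(48300/773) − 10 = 2900/483 in ≈ 6.004 in
Initial abstraction Ia = S/5 = (2900/483)/5 = 580/483 ≈ 1.201 in

S = 2900/483 in ≈ 6.004 in; Ia = 580/483 in ≈ 1.201 in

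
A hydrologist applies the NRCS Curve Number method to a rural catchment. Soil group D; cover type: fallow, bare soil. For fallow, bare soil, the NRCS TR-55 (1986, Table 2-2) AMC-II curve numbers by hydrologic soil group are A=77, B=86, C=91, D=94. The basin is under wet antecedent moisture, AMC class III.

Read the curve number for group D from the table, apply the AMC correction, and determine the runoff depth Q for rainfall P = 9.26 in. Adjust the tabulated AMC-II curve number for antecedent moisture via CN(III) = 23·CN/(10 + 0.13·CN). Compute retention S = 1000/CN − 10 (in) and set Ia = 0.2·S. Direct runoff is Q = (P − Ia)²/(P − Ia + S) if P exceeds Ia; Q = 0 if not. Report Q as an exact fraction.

Q = 247509235009/27700787150 in ≈ 8.935 in

NRCS table: fallow, bare soil, soil group D → CN(II) = 94
CN(III) from CN(II)=94: (23·94)/(10 + 0.13·94) = 108100/1111 ≈ 97.300
Max retention: S = 1000/(108100/1111) − 10 = 300/1081 in (≈ 0.278 in)
Initial abstraction Ia = S/5 = (300/1081)/5 = 60/1081 ≈ 0.056 in
Excess rainfall: 9.260 − 0.056 = 9.204 in; P > Ia so Q > 0
Q = (497503/54050)²/((497503/54050) + 300/1081) = (247509235009/2921402500)/(512503/54050) = 247509235009/27700787150 in ≈ 8.935 in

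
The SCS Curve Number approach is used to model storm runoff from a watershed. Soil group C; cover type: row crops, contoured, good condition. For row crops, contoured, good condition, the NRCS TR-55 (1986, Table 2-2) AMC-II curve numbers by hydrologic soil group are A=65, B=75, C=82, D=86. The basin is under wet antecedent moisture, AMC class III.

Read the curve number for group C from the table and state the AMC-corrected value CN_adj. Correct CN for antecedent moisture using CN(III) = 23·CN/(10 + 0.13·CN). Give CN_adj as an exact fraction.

CN_adj = 94300/1033 ≈ 91.288

NRCS table: row crops, contoured, good condition, soil group C → CN(II) = 82
Adjust CN=82 to AMC III: 23·82/(10 + 0.13·82) → 1886 ÷ (1033/50) = 94300/1033 ≈ 91.288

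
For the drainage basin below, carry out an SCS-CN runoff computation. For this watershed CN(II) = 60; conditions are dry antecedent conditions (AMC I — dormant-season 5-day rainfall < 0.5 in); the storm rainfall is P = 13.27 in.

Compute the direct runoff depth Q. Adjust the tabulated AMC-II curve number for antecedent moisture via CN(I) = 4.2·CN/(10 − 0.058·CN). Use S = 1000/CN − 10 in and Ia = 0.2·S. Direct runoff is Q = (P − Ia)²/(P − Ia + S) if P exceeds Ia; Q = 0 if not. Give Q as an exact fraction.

Q = 4045087201/1030686300 in ≈ 3.925 in

CN(I) from CN(II)=60: (4.2·60)/(10 − 0.058·60) = 6300/163 ≈ 38.650
S = 1000/(6300/163) − 10 = 1000/63 in ≈ 15.873 in
Ia = 0.2S: 0.2·15.873 = 3.175 in (exactly 200/63)
Since P=13.270 > Ia=3.175: effective rainfall P−Ia = 63601/6300 in
Q: (63601/6300)² ÷ (163601/6300) = 4045087201/1030686300 in (≈ 3.925 in)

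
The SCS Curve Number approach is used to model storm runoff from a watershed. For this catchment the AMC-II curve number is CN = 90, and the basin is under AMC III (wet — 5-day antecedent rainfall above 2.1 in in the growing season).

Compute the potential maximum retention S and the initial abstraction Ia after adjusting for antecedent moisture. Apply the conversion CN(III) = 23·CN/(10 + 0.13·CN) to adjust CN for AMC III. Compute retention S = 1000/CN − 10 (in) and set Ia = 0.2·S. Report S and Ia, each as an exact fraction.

Wet (AMC III): CN(III) = 23·90/(10 + 0.13·90) = 2070/(217/10) = 20700/217 ≈ 95.392
Max retention: S = 1000/(20700/217) − 10 = 100/207 in (≈ 0.483 in)
Ia = 0.2S: 0.2·0.483 = 0.097 in (exactly 20/207)

S = 100/207 in ≈ 0.483 in; Ia = 20/207 in ≈ 0.097 in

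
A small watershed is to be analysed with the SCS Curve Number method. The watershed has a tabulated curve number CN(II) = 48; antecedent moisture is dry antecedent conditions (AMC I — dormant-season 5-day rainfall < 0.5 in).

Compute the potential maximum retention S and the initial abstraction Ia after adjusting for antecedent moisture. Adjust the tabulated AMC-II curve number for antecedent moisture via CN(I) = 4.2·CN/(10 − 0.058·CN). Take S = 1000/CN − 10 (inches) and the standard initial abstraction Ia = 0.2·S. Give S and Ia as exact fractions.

CN(I) from CN(II)=48: (4.2·48)/(10 − 0.058·48) = 12600/451 ≈ 27.938
Retention S: 1000/CN − 10 with CN=27.938 → S = 1625/63 ≈ 25.794 in
Initial abstraction Ia = S/5 = (1625/63)/5 = 325/63 ≈ 5.159 in

S = 1625/63 in ≈ 25.794 in; Ia = 325/63 in ≈ 5.159 in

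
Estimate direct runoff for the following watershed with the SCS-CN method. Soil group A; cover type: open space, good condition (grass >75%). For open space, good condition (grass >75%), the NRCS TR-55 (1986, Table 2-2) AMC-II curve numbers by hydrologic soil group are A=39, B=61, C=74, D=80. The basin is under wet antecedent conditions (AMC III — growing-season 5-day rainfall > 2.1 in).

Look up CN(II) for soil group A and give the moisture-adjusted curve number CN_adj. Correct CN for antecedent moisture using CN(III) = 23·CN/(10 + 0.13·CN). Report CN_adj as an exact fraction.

CN_adj = 89700/1507 ≈ 59.522

NRCS table: open space, good condition (grass >75%), soil group A → CN(II) = 39
CN(III) from CN(II)=39: (23·39)/(10 + 0.13·39) = 89700/1507 ≈ 59.522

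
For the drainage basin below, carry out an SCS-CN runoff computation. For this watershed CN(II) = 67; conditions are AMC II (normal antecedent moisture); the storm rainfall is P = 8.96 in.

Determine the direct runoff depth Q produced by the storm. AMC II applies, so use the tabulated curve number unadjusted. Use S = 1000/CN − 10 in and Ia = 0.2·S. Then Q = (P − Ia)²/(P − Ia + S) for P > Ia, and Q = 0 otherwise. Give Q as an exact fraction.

Average conditions: CN = 67 (no AMC adjustment).
Retention S: 1000/CN − 10 with CN=67.000 → S = 330/67 ≈ 4.925 in
Ia = 0.2S: 0.2·4.925 = 0.985 in (exactly 66/67)
Since P=8.960 > Ia=0.985: effective rainfall P−Ia = 13358/1675 in
Q = (13358/1675)²/((13358/1675) + 330/67) = (178436164/2805625)/(21608/1675) = 44609041/9048350 in ≈ 4.930 in

Q = 44609041/9048350 in ≈ 4.930 in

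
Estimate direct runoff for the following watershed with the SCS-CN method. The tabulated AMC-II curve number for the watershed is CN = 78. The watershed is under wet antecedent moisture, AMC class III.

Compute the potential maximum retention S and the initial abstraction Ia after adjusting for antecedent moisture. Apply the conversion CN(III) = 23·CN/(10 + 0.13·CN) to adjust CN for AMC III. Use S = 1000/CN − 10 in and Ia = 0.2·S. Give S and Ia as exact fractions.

S = 1100/897 in ≈ 1.226 in; Ia = 220/897 in ≈ 0.245 in

CN(III) from CN(II)=78: (23·78)/(10 + 0.13·78) = 89700/1007 ≈ 89.076
S = 1000/(89700/1007) − 10 = 1100/897 in ≈ 1.226 in
Initial abstraction Ia = S/5 = (1100/897)/5 = 220/897 ≈ 0.245 in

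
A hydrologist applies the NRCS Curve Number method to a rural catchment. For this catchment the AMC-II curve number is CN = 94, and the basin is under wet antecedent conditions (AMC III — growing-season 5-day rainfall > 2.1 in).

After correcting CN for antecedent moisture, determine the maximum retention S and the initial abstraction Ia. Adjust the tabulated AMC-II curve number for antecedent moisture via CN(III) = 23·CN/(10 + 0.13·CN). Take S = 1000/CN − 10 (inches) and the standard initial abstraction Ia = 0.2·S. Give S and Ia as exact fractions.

S = 300/1081 in ≈ 0.278 in; Ia = 60/1081 in ≈ 0.056 in

Wet (AMC III): CN(III) = 23·94/(10 + 0.13·94) = 2162/(1111/50) = 108100/1111 ≈ 97.300
Max retention: S = 1000/(108100/1111) − 10 = 300/1081 in (≈ 0.278 in)
Ia = 0.2S: 0.2·0.278 = 0.056 in (exactly 60/1081)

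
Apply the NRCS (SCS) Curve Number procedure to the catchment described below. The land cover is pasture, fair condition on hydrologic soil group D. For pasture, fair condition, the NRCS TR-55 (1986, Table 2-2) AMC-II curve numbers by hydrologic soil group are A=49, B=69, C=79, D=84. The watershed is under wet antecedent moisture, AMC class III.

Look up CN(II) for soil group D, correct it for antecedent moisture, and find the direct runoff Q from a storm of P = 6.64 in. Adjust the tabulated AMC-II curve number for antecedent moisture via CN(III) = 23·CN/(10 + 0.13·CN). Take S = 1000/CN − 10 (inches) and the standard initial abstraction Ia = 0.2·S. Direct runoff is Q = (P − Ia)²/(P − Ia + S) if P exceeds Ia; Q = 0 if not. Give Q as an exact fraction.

NRCS table: pasture, fair condition, soil group D → CN(II) = 84
Wet (AMC III): CN(III) = 23·84/(10 + 0.13·84) = 1932/(523/25) = 48300/523 ≈ 92.352
Max retention: S = 1000/(48300/523) − 10 = 400/483 in (≈ 0.828 in)
Ia = 0.2·(400/483) = 80/483 in ≈ 0.166 in
Since P=6.640 > Ia=0.166: effective rainfall P−Ia = 78178/12075 in
Q = (78178/12075)²/((78178/12075) + 400/483) = (6111799684/145805625)/(88178/12075) = 3055899842/532374675 in ≈ 5.740 in

Q = 3055899842/532374675 in ≈ 5.740 in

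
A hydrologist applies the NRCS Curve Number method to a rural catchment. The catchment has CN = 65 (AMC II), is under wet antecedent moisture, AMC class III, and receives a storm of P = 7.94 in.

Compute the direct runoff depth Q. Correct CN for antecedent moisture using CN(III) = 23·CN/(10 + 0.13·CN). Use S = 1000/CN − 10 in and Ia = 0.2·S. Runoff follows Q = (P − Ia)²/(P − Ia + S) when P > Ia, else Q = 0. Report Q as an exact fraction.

CN(III) from CN(II)=65: (23·65)/(10 + 0.13·65) = 29900/369 ≈ 81.030
S = 1000/(29900/369) − 10 = 700/299 in ≈ 2.341 in
Ia = 0.2S: 0.2·2.341 = 0.468 in (exactly 140/299)
Since P=7.940 > Ia=0.468: effective rainfall P−Ia = 111703/14950 in
Q: (111703/14950)² ÷ (146703/14950) = 12477560209/2193209850 in (≈ 5.689 in)

Q = 12477560209/2193209850 in ≈ 5.689 in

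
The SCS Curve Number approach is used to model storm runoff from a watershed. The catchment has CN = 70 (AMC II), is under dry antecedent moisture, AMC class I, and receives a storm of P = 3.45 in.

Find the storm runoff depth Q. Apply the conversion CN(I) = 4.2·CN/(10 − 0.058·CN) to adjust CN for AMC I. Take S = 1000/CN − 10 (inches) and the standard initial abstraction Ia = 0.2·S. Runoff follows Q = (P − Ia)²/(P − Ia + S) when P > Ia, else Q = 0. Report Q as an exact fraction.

Adjust CN=70 to AMC I: 4.2·70/(10 − 0.058·70) → 294 ÷ (297/50) = 4900/99 ≈ 49.495
Retention S: 1000/CN − 10 with CN=49.495 → S = 500/49 ≈ 10.204 in
Initial abstraction Ia = S/5 = (500/49)/5 = 100/49 ≈ 2.041 in
Since P=3.450 > Ia=2.041: effective rainfall P−Ia = 1381/980 in
Q: (1381/980)² ÷ (11381/980) = 1907161/11153380 in (≈ 0.171 in)

Q = 1907161/11153380 in ≈ 0.171 in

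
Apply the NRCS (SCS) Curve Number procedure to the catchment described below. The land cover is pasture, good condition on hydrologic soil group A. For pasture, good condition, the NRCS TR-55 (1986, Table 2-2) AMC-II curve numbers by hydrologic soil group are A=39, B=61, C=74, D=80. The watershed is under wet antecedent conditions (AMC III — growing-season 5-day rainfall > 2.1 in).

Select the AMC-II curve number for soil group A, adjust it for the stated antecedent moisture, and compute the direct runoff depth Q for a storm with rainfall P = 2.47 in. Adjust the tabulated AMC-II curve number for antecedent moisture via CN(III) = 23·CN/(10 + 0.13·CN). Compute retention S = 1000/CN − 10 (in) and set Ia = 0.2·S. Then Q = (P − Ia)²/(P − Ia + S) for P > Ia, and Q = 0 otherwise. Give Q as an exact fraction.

NRCS table: pasture, good condition, soil group A → CN(II) = 39
Wet (AMC III): CN(III) = 23·39/(10 + 0.13·39) = 897/(1507/100) = 89700/1507 ≈ 59.522
Retention S: 1000/CN − 10 with CN=59.522 → S = 6100/897 ≈ 6.800 in
Ia = 0.2·(6100/897) = 1220/897 in ≈ 1.360 in
Since P=2.470 > Ia=1.360: effective rainfall P−Ia = 99559/89700 in
Q: (99559/89700)² ÷ (709559/89700) = 9911994481/63647442300 in (≈ 0.156 in)

Q = 9911994481/63647442300 in ≈ 0.156 in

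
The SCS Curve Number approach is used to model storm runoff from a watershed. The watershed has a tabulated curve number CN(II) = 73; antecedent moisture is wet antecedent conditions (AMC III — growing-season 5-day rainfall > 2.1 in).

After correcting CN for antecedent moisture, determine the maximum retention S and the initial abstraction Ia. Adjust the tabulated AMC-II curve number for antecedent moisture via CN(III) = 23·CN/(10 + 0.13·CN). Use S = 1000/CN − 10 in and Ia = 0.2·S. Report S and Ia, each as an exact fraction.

S = 2700/1679 in ≈ 1.608 in; Ia = 540/1679 in ≈ 0.322 in

Wet (AMC III): CN(III) = 23·73/(10 + 0.13·73) = 1679/(1949/100) = 167900/1949 ≈ 86.147
Max retention: S = 1000/(167900/1949) − 10 = 2700/1679 in (≈ 1.608 in)
Ia = 0.2S: 0.2·1.608 = 0.322 in (exactly 540/1679)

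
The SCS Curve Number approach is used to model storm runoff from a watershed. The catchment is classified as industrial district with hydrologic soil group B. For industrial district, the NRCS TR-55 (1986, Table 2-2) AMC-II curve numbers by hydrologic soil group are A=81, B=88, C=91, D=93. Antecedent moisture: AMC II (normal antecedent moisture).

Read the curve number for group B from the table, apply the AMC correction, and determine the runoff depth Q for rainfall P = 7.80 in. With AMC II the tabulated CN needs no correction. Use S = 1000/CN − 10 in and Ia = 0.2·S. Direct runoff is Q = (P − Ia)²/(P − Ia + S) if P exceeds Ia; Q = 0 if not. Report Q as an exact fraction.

Q = 57132/8965 in ≈ 6.373 in

NRCS table: industrial district, soil group B → CN(II) = 88
Average conditions: CN = 88 (no AMC adjustment).
Retention S: 1000/CN − 10 with CN=88.000 → S = 15/11 ≈ 1.364 in
Ia = 0.2S: 0.2·1.364 = 0.273 in (exactly 3/11)
Excess rainfall: 7.800 − 0.273 = 7.527 in; P > Ia so Q > 0
Q = (414/55)²/((414/55) + 15/11) = (171396/3025)/(489/55) = 57132/8965 in ≈ 6.373 in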